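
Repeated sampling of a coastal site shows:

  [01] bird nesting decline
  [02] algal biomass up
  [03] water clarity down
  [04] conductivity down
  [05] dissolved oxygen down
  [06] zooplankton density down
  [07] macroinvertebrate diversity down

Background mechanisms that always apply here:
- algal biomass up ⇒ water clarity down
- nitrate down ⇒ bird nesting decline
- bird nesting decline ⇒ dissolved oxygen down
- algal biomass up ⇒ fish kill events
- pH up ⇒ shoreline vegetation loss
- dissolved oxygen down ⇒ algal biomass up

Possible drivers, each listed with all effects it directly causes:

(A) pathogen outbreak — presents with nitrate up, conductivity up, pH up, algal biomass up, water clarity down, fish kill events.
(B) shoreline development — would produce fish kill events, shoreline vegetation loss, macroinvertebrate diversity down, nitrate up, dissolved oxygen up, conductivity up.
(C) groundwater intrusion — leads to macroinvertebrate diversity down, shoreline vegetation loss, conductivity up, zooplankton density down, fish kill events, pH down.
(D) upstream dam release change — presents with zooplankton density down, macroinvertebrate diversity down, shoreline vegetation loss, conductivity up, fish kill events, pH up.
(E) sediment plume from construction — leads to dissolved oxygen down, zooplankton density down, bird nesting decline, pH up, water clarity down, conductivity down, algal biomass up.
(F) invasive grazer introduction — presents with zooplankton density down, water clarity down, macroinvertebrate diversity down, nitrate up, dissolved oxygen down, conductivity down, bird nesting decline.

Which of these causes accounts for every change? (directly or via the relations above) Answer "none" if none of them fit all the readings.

F

For each candidate, compare predicted effects to what was observed:
(A) pathogen outbreak — fails on bird nesting decline, conductivity down, dissolved oxygen down, zooplankton density down, macroinvertebrate diversity down (predicts conductivity up, not conductivity down)
(B) shoreline development — bird nesting decline NO; algal biomass up NO; water clarity down NO; conductivity down NO; dissolved oxygen down NO; zooplankton density down NO; macroinvertebrate diversity down yes
(C) groundwater intrusion — fails on bird nesting decline, algal biomass up, water clarity down, conductivity down, dissolved oxygen down (predicts conductivity up, not conductivity down)
(D) upstream dam release change — fails on bird nesting decline, algal biomass up, water clarity down, conductivity down, dissolved oxygen down (predicts conductivity up, not conductivity down)
(E) sediment plume from construction — does not account for macroinvertebrate diversity down
(F) invasive grazer introduction — bird nesting decline yes; algal biomass up yes (via dissolved oxygen down → algal biomass up); water clarity down yes; conductivity down yes; dissolved oxygen down yes; zooplankton density down yes; macroinvertebrate diversity down yes
(F) is the only candidate with no mismatches.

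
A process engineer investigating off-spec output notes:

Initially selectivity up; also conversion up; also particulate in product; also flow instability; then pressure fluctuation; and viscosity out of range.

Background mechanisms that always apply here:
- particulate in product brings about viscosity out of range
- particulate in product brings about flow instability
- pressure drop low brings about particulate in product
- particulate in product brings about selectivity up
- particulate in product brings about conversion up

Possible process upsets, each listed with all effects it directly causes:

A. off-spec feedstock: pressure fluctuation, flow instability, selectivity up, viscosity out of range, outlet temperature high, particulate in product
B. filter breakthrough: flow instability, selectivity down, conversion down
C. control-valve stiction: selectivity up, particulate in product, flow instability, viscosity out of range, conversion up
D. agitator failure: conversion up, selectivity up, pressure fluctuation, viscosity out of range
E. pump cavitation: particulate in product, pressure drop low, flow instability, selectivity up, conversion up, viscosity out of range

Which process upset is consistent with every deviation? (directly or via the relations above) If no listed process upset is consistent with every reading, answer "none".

Per-candidate check:
(A) off-spec feedstock — selectivity up match; conversion up match (by particulate in product → conversion up); particulate in product match; flow instability match; pressure fluctuation match; viscosity out of range match
(B) filter breakthrough — selectivity up miss; conversion up miss; particulate in product miss; flow instability match; pressure fluctuation miss; viscosity out of range miss
(C) control-valve stiction — does not account for pressure fluctuation
(D) agitator failure — selectivity up match; conversion up match; particulate in product miss; flow instability miss; pressure fluctuation match; viscosity out of range match
(E) pump cavitation — selectivity up match; conversion up match; particulate in product match; flow instability match; pressure fluctuation miss; viscosity out of range match
(A) alone accounts for all the evidence.

A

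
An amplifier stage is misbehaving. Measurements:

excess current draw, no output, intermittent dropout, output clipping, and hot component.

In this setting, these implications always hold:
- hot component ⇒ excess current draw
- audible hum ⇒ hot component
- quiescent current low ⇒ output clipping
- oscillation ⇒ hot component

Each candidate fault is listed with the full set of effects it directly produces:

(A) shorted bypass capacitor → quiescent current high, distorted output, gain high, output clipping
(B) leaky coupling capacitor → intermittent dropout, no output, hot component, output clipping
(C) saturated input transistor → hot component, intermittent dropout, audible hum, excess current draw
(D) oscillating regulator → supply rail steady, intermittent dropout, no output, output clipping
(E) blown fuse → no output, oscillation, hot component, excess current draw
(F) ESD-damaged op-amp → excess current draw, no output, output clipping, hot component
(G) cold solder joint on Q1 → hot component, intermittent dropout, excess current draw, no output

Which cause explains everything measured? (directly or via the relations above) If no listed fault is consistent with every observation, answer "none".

Testing each hypothesis:
(A) shorted bypass capacitor — excess current draw -; no output -; intermittent dropout -; output clipping +; hot component -
(B) leaky coupling capacitor — excess current draw + (by hot component → excess current draw); no output +; intermittent dropout +; output clipping +; hot component +
(C) saturated input transistor — does not account for no output, output clipping
(D) oscillating regulator — excess current draw -; no output +; intermittent dropout +; output clipping +; hot component -
(E) blown fuse — does not account for intermittent dropout, output clipping
(F) ESD-damaged op-amp — does not account for intermittent dropout
(G) cold solder joint on Q1 — does not account for output clipping
(B) is the only candidate with no mismatches.

B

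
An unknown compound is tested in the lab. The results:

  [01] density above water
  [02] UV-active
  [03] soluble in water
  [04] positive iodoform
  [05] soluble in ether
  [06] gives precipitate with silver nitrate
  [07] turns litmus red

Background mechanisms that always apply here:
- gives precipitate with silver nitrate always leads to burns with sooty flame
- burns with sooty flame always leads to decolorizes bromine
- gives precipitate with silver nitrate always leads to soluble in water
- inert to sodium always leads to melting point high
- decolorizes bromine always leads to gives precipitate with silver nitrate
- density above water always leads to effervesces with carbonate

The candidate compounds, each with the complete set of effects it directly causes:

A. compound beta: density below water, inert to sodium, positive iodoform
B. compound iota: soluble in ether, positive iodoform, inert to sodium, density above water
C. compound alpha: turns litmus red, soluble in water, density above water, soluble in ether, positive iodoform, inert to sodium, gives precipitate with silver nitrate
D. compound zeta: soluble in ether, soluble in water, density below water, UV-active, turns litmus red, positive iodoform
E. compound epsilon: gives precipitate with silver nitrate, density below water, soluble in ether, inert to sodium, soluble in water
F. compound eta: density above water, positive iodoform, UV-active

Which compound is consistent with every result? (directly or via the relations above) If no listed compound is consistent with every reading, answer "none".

Checking each candidate against the observations:
(A) compound beta — fails on density above water, UV-active, soluble in water, soluble in ether, gives precipitate with silver nitrate, turns litmus red (predicts density below water, not density above water)
(B) compound iota — density above water ✓; UV-active ✗; soluble in water ✗; positive iodoform ✓; soluble in ether ✓; gives precipitate with silver nitrate ✗; turns litmus red ✗
(C) compound alpha — does not account for UV-active
(D) compound zeta — fails on density above water, gives precipitate with silver nitrate (predicts density below water, not density above water)
(E) compound epsilon — fails on density above water, UV-active, positive iodoform, turns litmus red (predicts density below water, not density above water)
(F) compound eta — density above water ✓; UV-active ✓; soluble in water ✗; positive iodoform ✓; soluble in ether ✗; gives precipitate with silver nitrate ✗; turns litmus red ✗
No candidate is consistent with all observations.

none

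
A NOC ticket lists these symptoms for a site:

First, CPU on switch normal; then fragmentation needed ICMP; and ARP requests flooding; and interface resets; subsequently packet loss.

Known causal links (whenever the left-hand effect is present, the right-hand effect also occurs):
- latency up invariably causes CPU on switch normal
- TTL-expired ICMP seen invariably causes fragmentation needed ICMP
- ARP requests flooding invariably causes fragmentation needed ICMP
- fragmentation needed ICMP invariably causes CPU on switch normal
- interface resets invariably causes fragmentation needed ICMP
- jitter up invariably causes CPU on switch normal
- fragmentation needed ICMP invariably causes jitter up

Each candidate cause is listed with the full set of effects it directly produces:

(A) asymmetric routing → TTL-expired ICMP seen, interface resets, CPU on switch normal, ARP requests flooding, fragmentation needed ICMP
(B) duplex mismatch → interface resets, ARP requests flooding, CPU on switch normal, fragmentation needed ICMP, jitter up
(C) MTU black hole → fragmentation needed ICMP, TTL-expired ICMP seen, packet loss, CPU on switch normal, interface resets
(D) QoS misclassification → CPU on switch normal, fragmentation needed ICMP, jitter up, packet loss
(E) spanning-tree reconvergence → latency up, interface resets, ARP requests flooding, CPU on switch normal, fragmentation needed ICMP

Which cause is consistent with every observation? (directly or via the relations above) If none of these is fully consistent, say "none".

none

Checking each candidate against the observations:
(A) asymmetric routing — CPU on switch normal ✓; fragmentation needed ICMP ✓; ARP requests flooding ✓; interface resets ✓; packet loss ✗
(B) duplex mismatch — does not account for packet loss
(C) MTU black hole — CPU on switch normal ✓; fragmentation needed ICMP ✓; ARP requests flooding ✗; interface resets ✓; packet loss ✓
(D) QoS misclassification — CPU on switch normal ✓; fragmentation needed ICMP ✓; ARP requests flooding ✗; interface resets ✗; packet loss ✓
(E) spanning-tree reconvergence — does not account for packet loss
None of the listed candidates fits everything.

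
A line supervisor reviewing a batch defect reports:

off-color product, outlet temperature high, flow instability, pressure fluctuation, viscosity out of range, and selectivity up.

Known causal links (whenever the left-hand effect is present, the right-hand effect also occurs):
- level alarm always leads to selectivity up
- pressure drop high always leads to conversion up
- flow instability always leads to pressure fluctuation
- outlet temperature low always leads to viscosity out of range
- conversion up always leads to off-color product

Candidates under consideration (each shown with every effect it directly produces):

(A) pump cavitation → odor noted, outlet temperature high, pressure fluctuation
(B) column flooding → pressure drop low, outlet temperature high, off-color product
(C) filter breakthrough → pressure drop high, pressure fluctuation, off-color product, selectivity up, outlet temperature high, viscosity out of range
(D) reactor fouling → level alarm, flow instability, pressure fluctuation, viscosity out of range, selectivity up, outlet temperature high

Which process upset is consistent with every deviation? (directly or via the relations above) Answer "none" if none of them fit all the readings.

Testing each hypothesis:
(A) pump cavitation — off-color product NO; outlet temperature high yes; flow instability NO; pressure fluctuation yes; viscosity out of range NO; selectivity up NO
(B) column flooding — does not account for flow instability, pressure fluctuation, viscosity out of range, selectivity up
(C) filter breakthrough — does not account for flow instability
(D) reactor fouling — off-color product NO; outlet temperature high yes; flow instability yes; pressure fluctuation yes; viscosity out of range yes; selectivity up yes
None of the listed candidates fits everything.

none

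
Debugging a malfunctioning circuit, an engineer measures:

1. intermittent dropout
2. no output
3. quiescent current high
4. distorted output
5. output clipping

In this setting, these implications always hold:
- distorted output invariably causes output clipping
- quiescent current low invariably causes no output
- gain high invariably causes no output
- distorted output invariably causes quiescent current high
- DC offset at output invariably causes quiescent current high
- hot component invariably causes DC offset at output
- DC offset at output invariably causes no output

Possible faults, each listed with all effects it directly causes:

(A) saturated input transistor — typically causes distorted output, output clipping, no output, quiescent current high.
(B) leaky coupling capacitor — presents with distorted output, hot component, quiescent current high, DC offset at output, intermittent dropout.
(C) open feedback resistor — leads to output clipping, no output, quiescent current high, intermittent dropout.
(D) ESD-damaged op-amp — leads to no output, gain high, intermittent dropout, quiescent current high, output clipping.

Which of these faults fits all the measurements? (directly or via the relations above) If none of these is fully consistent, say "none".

Testing each hypothesis:
(A) saturated input transistor — intermittent dropout NO; no output yes; quiescent current high yes; distorted output yes; output clipping yes
(B) leaky coupling capacitor — intermittent dropout yes; no output yes (by DC offset at output → no output); quiescent current high yes; distorted output yes; output clipping yes (by distorted output → output clipping)
(C) open feedback resistor — does not account for distorted output
(D) ESD-damaged op-amp — does not account for distorted output
(B) alone accounts for all the evidence.

B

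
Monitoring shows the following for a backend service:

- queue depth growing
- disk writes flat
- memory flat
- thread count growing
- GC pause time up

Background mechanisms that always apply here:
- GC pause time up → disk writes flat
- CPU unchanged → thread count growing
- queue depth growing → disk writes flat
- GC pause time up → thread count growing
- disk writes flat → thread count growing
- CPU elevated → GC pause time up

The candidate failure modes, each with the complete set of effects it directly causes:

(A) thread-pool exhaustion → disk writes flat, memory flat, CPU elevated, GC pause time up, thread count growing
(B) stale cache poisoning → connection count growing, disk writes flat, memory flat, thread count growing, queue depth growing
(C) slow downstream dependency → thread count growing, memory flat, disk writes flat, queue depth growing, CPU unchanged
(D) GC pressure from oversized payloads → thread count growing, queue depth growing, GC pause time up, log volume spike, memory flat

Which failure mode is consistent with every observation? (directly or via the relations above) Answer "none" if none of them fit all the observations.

Checking each candidate against the observations:
(A) thread-pool exhaustion — queue depth growing -; disk writes flat +; memory flat +; thread count growing +; GC pause time up +
(B) stale cache poisoning — does not account for GC pause time up
(C) slow downstream dependency — does not account for GC pause time up
(D) GC pressure from oversized payloads — accounts for every observation (disk writes flat by queue depth growing → disk writes flat)
(D) alone accounts for all the evidence.

D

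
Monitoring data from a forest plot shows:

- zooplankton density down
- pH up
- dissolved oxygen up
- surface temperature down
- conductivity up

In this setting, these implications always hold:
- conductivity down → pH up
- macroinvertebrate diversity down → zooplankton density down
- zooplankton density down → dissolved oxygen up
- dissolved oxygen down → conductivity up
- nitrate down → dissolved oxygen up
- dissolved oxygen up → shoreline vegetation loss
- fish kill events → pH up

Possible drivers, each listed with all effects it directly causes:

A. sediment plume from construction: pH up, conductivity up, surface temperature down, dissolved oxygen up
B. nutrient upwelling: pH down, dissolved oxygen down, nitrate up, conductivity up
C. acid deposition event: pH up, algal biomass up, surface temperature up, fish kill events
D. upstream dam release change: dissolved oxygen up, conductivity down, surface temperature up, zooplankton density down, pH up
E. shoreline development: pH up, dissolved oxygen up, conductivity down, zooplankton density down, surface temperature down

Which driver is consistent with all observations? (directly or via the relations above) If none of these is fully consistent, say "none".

none

Checking each candidate against the observations:
(A) sediment plume from construction — zooplankton density down ✗; pH up ✓; dissolved oxygen up ✓; surface temperature down ✓; conductivity up ✓
(B) nutrient upwelling — fails on zooplankton density down, pH up, dissolved oxygen up, surface temperature down (predicts pH down, not pH up; predicts dissolved oxygen down, not dissolved oxygen up)
(C) acid deposition event — fails on zooplankton density down, dissolved oxygen up, surface temperature down, conductivity up (predicts surface temperature up, not surface temperature down)
(D) upstream dam release change — zooplankton density down ✓; pH up ✓; dissolved oxygen up ✓; surface temperature down ✗; conductivity up ✗
(E) shoreline development — zooplankton density down ✓; pH up ✓; dissolved oxygen up ✓; surface temperature down ✓; conductivity up ✗
None of the listed candidates fits everything.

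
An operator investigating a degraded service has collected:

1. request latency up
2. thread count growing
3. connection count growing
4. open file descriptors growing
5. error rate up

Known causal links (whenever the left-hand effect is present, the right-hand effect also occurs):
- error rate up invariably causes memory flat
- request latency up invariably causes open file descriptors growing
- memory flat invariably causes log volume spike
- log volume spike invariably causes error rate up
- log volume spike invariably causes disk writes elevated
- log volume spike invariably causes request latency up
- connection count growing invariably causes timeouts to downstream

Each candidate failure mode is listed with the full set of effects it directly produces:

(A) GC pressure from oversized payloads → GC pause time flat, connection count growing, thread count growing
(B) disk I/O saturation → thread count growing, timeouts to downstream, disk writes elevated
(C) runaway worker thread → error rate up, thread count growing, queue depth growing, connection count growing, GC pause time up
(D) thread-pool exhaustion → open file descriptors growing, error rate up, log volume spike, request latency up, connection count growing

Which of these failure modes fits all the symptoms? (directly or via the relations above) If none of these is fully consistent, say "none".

Checking each candidate against the observations:
(A) GC pressure from oversized payloads — does not account for request latency up, open file descriptors growing, error rate up
(B) disk I/O saturation — does not account for request latency up, connection count growing, open file descriptors growing, error rate up
(C) runaway worker thread — request latency up yes (through error rate up → memory flat → log volume spike → request latency up); thread count growing yes; connection count growing yes; open file descriptors growing yes (through error rate up → memory flat → log volume spike → request latency up → open file descriptors growing); error rate up yes
(D) thread-pool exhaustion — does not account for thread count growing
(C) is the only candidate with no mismatches.

C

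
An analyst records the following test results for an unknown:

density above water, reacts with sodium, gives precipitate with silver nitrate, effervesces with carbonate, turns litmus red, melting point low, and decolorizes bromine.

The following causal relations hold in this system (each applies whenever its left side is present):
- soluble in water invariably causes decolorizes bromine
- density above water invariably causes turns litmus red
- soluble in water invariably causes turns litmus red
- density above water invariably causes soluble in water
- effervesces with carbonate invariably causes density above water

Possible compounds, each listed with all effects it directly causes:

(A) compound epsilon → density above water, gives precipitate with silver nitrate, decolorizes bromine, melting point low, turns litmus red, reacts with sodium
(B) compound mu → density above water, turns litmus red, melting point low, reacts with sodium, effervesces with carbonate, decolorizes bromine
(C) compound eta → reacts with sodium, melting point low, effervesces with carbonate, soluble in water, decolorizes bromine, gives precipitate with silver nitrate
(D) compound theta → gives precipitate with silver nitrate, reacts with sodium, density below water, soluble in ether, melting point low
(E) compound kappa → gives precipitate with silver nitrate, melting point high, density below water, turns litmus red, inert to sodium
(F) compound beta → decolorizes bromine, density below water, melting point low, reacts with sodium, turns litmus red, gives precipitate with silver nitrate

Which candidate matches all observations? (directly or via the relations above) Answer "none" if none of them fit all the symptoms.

C

Checking each candidate against the observations:
(A) compound epsilon — does not account for effervesces with carbonate
(B) compound mu — density above water match; reacts with sodium match; gives precipitate with silver nitrate miss; effervesces with carbonate match; turns litmus red match; melting point low match; decolorizes bromine match
(C) compound eta — density above water match (through effervesces with carbonate → density above water); reacts with sodium match; gives precipitate with silver nitrate match; effervesces with carbonate match; turns litmus red match (through soluble in water → turns litmus red); melting point low match; decolorizes bromine match
(D) compound theta — fails on density above water, effervesces with carbonate, turns litmus red, decolorizes bromine (predicts density below water, not density above water)
(E) compound kappa — fails on density above water, reacts with sodium, effervesces with carbonate, melting point low, decolorizes bromine (predicts density below water, not density above water; predicts inert to sodium, not reacts with sodium; predicts melting point high, not melting point low)
(F) compound beta — fails on density above water, effervesces with carbonate (predicts density below water, not density above water)
(C) is the only candidate with no mismatches.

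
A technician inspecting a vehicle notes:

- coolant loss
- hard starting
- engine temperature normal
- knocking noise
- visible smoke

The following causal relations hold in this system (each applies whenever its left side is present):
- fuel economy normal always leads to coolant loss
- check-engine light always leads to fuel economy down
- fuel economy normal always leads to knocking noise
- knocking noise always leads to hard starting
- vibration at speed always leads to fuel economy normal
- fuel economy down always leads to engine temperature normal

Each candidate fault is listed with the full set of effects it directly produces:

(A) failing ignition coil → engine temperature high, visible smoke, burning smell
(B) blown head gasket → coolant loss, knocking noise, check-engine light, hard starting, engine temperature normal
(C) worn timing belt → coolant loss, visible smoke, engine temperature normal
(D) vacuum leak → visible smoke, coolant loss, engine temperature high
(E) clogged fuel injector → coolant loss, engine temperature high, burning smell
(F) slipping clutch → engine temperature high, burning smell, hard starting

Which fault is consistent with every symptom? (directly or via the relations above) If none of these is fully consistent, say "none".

none

For each candidate, compare predicted effects to what was observed:
(A) failing ignition coil — fails on coolant loss, hard starting, engine temperature normal, knocking noise (predicts engine temperature high, not engine temperature normal)
(B) blown head gasket — coolant loss yes; hard starting yes; engine temperature normal yes; knocking noise yes; visible smoke NO
(C) worn timing belt — coolant loss yes; hard starting NO; engine temperature normal yes; knocking noise NO; visible smoke yes
(D) vacuum leak — coolant loss yes; hard starting NO; engine temperature normal NO; knocking noise NO; visible smoke yes
(E) clogged fuel injector — coolant loss yes; hard starting NO; engine temperature normal NO; knocking noise NO; visible smoke NO
(F) slipping clutch — coolant loss NO; hard starting yes; engine temperature normal NO; knocking noise NO; visible smoke NO
None of the listed candidates fits everything.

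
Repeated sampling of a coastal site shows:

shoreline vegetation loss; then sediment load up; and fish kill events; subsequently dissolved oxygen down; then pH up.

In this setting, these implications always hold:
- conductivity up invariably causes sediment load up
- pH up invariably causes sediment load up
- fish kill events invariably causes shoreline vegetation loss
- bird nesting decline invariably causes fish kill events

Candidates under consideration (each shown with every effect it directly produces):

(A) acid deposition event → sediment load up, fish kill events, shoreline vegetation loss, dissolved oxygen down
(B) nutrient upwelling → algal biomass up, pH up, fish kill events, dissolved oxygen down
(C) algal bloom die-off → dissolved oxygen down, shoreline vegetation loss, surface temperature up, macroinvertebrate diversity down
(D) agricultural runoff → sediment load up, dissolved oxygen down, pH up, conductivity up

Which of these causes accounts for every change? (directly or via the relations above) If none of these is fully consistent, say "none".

For each candidate, compare predicted effects to what was observed:
(A) acid deposition event — shoreline vegetation loss +; sediment load up +; fish kill events +; dissolved oxygen down +; pH up -
(B) nutrient upwelling — accounts for every observation (shoreline vegetation loss through fish kill events → shoreline vegetation loss)
(C) algal bloom die-off — does not account for sediment load up, fish kill events, pH up
(D) agricultural runoff — shoreline vegetation loss -; sediment load up +; fish kill events -; dissolved oxygen down +; pH up +
Only (B) is consistent with every observation.

B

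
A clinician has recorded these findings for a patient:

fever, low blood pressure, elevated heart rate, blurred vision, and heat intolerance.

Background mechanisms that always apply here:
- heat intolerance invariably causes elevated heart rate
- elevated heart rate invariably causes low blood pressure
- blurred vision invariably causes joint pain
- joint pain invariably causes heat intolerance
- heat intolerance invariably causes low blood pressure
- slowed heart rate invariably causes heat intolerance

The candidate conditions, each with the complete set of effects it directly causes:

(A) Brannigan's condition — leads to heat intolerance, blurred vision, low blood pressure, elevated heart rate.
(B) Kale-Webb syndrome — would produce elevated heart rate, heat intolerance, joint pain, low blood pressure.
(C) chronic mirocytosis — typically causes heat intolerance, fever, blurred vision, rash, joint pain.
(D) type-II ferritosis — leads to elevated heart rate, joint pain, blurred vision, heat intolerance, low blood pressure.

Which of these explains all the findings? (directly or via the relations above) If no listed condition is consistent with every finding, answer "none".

For each candidate, compare predicted effects to what was observed:
(A) Brannigan's condition — fever ✗; low blood pressure ✓; elevated heart rate ✓; blurred vision ✓; heat intolerance ✓
(B) Kale-Webb syndrome — fever ✗; low blood pressure ✓; elevated heart rate ✓; blurred vision ✗; heat intolerance ✓
(C) chronic mirocytosis — fever ✓; low blood pressure ✓ (by heat intolerance → low blood pressure); elevated heart rate ✓ (by heat intolerance → elevated heart rate); blurred vision ✓; heat intolerance ✓
(D) type-II ferritosis — does not account for fever
Only (C) is consistent with every observation.

C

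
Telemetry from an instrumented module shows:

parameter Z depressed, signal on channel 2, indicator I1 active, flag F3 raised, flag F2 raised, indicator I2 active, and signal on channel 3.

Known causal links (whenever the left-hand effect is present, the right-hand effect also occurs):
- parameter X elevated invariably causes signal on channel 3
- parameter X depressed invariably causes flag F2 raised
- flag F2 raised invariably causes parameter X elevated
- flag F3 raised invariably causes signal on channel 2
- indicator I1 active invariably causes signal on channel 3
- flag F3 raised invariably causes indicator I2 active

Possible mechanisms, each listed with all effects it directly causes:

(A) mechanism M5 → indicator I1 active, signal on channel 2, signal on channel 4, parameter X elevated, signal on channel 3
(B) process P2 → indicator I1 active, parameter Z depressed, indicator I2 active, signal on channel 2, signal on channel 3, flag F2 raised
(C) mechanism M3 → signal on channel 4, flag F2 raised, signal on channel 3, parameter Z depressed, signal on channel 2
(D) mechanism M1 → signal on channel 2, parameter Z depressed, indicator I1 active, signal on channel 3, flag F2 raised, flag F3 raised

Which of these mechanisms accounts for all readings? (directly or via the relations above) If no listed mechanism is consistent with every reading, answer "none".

D

Per-candidate check:
(A) mechanism M5 — does not account for parameter Z depressed, flag F3 raised, flag F2 raised, indicator I2 active
(B) process P2 — does not account for flag F3 raised
(C) mechanism M3 — parameter Z depressed ✓; signal on channel 2 ✓; indicator I1 active ✗; flag F3 raised ✗; flag F2 raised ✓; indicator I2 active ✗; signal on channel 3 ✓
(D) mechanism M1 — parameter Z depressed ✓; signal on channel 2 ✓; indicator I1 active ✓; flag F3 raised ✓; flag F2 raised ✓; indicator I2 active ✓ (via flag F3 raised → indicator I2 active); signal on channel 3 ✓
(D) is the only candidate with no mismatches.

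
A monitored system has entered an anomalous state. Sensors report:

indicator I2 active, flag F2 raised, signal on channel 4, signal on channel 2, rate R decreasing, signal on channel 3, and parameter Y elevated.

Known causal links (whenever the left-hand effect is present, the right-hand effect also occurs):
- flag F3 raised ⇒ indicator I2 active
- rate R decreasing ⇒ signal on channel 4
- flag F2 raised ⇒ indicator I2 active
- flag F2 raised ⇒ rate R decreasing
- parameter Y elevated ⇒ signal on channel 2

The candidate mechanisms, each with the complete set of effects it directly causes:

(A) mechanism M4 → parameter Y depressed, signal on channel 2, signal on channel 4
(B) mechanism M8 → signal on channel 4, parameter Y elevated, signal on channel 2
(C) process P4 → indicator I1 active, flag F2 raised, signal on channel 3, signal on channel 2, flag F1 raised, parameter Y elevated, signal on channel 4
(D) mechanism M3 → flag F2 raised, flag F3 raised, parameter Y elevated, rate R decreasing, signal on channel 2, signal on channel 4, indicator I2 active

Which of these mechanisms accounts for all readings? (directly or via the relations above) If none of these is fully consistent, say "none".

C

For each candidate, compare predicted effects to what was observed:
(A) mechanism M4 — indicator I2 active -; flag F2 raised -; signal on channel 4 +; signal on channel 2 +; rate R decreasing -; signal on channel 3 -; parameter Y elevated -
(B) mechanism M8 — does not account for indicator I2 active, flag F2 raised, rate R decreasing, signal on channel 3
(C) process P4 — accounts for every observation (indicator I2 active by flag F2 raised → indicator I2 active)
(D) mechanism M3 — does not account for signal on channel 3
Only (C) is consistent with every observation.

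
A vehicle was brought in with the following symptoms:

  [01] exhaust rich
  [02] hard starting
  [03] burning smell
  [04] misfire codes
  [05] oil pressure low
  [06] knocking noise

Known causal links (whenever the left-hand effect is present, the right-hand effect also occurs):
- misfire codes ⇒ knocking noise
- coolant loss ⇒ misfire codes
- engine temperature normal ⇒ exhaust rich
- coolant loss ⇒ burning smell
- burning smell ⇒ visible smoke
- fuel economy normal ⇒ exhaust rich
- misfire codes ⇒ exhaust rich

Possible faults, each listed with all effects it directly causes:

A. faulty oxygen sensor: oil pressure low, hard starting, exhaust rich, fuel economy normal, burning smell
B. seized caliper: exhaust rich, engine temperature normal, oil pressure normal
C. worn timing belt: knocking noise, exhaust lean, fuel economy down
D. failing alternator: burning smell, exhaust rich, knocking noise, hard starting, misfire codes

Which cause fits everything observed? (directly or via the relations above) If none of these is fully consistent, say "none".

Per-candidate check:
(A) faulty oxygen sensor — does not account for misfire codes, knocking noise
(B) seized caliper — exhaust rich match; hard starting miss; burning smell miss; misfire codes miss; oil pressure low miss; knocking noise miss
(C) worn timing belt — fails on exhaust rich, hard starting, burning smell, misfire codes, oil pressure low (predicts exhaust lean, not exhaust rich)
(D) failing alternator — does not account for oil pressure low
No candidate is consistent with all observations.

none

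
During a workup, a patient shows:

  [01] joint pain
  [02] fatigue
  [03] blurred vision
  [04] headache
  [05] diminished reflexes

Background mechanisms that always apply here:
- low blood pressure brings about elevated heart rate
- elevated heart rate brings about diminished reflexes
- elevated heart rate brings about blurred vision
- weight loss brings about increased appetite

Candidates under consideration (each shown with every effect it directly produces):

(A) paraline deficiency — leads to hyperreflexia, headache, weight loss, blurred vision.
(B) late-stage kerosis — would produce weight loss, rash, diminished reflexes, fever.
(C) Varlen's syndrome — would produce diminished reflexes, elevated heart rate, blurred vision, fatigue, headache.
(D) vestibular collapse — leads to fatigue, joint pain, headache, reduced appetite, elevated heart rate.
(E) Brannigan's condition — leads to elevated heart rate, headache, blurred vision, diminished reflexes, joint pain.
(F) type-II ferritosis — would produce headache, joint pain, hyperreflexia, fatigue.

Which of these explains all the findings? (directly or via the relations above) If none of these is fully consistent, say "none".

Testing each hypothesis:
(A) paraline deficiency — joint pain NO; fatigue NO; blurred vision yes; headache yes; diminished reflexes NO
(B) late-stage kerosis — does not account for joint pain, fatigue, blurred vision, headache
(C) Varlen's syndrome — joint pain NO; fatigue yes; blurred vision yes; headache yes; diminished reflexes yes
(D) vestibular collapse — joint pain yes; fatigue yes; blurred vision yes (through elevated heart rate → blurred vision); headache yes; diminished reflexes yes (through elevated heart rate → diminished reflexes)
(E) Brannigan's condition — does not account for fatigue
(F) type-II ferritosis — fails on blurred vision, diminished reflexes (predicts hyperreflexia, not diminished reflexes)
(D) alone accounts for all the evidence.

D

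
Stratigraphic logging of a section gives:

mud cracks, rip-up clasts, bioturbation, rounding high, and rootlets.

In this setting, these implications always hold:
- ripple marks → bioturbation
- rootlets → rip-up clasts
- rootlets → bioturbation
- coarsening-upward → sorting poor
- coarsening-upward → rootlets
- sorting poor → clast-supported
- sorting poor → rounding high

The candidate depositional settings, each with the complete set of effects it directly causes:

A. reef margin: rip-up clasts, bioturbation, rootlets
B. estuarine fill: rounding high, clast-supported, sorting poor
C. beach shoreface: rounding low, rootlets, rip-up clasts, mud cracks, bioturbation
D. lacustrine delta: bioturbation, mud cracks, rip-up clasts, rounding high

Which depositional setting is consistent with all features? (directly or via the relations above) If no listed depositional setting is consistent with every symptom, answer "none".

none

Checking each candidate against the observations:
(A) reef margin — does not account for mud cracks, rounding high
(B) estuarine fill — mud cracks -; rip-up clasts -; bioturbation -; rounding high +; rootlets -
(C) beach shoreface — fails on rounding high (predicts rounding low, not rounding high)
(D) lacustrine delta — mud cracks +; rip-up clasts +; bioturbation +; rounding high +; rootlets -
Every candidate fails on at least one observation.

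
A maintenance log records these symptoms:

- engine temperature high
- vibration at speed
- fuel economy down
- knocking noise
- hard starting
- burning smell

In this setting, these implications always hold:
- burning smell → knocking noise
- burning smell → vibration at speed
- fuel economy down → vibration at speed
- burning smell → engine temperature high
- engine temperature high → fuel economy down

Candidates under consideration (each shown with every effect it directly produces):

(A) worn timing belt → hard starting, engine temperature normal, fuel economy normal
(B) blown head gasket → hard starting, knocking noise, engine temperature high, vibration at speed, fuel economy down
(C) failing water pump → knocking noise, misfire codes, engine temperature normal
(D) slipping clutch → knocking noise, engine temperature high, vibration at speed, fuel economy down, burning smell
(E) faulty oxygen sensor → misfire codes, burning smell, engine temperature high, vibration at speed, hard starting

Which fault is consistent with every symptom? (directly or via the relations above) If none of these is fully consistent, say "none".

For each candidate, compare predicted effects to what was observed:
(A) worn timing belt — engine temperature high ✗; vibration at speed ✗; fuel economy down ✗; knocking noise ✗; hard starting ✓; burning smell ✗
(B) blown head gasket — engine temperature high ✓; vibration at speed ✓; fuel economy down ✓; knocking noise ✓; hard starting ✓; burning smell ✗
(C) failing water pump — engine temperature high ✗; vibration at speed ✗; fuel economy down ✗; knocking noise ✓; hard starting ✗; burning smell ✗
(D) slipping clutch — engine temperature high ✓; vibration at speed ✓; fuel economy down ✓; knocking noise ✓; hard starting ✗; burning smell ✓
(E) faulty oxygen sensor — engine temperature high ✓; vibration at speed ✓; fuel economy down ✓ (via engine temperature high → fuel economy down); knocking noise ✓ (via burning smell → knocking noise); hard starting ✓; burning smell ✓
(E) is the only candidate with no mismatches.

E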